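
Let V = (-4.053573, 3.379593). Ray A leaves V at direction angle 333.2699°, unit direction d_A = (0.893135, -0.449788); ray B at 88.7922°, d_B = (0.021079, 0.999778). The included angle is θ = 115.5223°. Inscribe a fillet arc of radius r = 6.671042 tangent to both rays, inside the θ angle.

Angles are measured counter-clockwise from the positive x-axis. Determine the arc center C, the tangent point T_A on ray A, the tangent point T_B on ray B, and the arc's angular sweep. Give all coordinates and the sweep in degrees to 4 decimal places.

center=(2.7047,7.4453) T_A=(-0.2959,1.4872) T_B=(-3.9649,7.5860) sweep=64.4777

bisector direction at 31.0310° = (0.856888,0.515503)
center distance |VC| = r/sin(θ/2) = 6.671042/sin(57.7612°) = 7.886962
C = V + |VC|·bis = (2.7047,7.4453)
T_A = V + ((C−V)·d_A)·d_A = V + 4.2073·d_A = (-0.2959,1.4872)
T_B = V + ((C−V)·d_B)·d_B = V + 4.2073·d_B = (-3.9649,7.5860)
sweep = 180° − θ = 64.4777°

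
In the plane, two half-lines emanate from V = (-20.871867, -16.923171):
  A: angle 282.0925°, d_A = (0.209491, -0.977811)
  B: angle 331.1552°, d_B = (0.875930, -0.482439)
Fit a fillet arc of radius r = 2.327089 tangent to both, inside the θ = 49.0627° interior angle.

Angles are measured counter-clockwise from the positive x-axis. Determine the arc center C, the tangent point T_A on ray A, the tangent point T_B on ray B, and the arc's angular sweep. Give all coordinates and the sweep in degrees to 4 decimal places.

bisector direction at 306.6238° = (0.596559,-0.802569)
center distance |VC| = r/sin(θ/2) = 2.327089/sin(24.5313°) = 5.604863
C = V + |VC|·bis = (-17.5282,-21.4215)
T_A = V + ((C−V)·d_A)·d_A = V + 5.0989·d_A = (-19.8037,-21.9090)
T_B = V + ((C−V)·d_B)·d_B = V + 5.0989·d_B = (-16.4056,-19.3831)
sweep = 180° − θ = 130.9373°

center=(-17.5282,-21.4215) T_A=(-19.8037,-21.9090) T_B=(-16.4056,-19.3831) sweep=130.9373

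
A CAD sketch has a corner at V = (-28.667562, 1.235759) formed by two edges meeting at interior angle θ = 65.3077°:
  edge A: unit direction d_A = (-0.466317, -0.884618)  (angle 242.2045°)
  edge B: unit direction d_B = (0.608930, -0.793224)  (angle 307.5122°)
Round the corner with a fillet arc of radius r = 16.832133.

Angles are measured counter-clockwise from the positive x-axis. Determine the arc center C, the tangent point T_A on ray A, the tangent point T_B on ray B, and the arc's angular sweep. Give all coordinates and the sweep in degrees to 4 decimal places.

bisector direction at 274.8583° = (0.084693,-0.996407)
center distance |VC| = r/sin(θ/2) = 16.832133/sin(32.6538°) = 31.195901
C = V + |VC|·bis = (-26.0255,-29.8481)
T_A = V + ((C−V)·d_A)·d_A = V + 26.2653·d_A = (-40.9155,-21.9989)
T_B = V + ((C−V)·d_B)·d_B = V + 26.2653·d_B = (-12.6739,-19.5985)
sweep = 180° − θ = 114.6923°

center=(-26.0255,-29.8481) T_A=(-40.9155,-21.9989) T_B=(-12.6739,-19.5985) sweep=114.6923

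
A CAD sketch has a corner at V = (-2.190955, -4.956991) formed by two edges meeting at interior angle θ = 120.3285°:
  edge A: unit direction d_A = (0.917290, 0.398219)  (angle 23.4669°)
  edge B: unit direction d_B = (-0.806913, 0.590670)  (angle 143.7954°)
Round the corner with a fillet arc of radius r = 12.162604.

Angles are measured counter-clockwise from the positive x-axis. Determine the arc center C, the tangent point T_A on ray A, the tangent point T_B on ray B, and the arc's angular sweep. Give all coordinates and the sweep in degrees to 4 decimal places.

center=(-0.6356,8.9775) T_A=(4.2078,-2.1791) T_B=(-7.8197,-0.8367) sweep=59.6715

bisector direction at 83.6312° = (0.110929,0.993828)
center distance |VC| = r/sin(θ/2) = 12.162604/sin(60.1643°) = 14.021017
C = V + |VC|·bis = (-0.6356,8.9775)
T_A = V + ((C−V)·d_A)·d_A = V + 6.9757·d_A = (4.2078,-2.1791)
T_B = V + ((C−V)·d_B)·d_B = V + 6.9757·d_B = (-7.8197,-0.8367)
sweep = 180° − θ = 59.6715°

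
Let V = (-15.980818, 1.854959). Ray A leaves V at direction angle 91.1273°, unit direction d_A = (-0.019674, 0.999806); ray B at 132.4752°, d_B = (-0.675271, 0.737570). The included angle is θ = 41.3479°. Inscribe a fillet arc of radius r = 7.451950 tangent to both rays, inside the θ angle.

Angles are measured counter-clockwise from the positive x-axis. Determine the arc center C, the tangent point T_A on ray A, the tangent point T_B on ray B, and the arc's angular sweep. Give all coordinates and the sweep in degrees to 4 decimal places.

bisector direction at 111.8012° = (-0.371388,0.928478)
center distance |VC| = r/sin(θ/2) = 7.451950/sin(20.6740°) = 21.107380
C = V + |VC|·bis = (-23.8198,21.4527)
T_A = V + ((C−V)·d_A)·d_A = V + 19.7482·d_A = (-16.3693,21.5993)
T_B = V + ((C−V)·d_B)·d_B = V + 19.7482·d_B = (-29.3162,16.4206)
sweep = 180° − θ = 138.6521°

center=(-23.8198,21.4527) T_A=(-16.3693,21.5993) T_B=(-29.3162,16.4206) sweep=138.6521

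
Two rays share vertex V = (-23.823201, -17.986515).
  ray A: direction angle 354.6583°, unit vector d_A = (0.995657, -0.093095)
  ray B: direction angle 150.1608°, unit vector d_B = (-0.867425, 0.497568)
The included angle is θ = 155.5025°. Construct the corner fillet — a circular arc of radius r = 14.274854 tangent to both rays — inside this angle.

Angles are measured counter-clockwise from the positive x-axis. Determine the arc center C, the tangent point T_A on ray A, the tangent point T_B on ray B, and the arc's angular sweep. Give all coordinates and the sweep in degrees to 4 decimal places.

bisector direction at 72.4096° = (0.302211,0.953241)
center distance |VC| = r/sin(θ/2) = 14.274854/sin(77.7512°) = 14.607380
C = V + |VC|·bis = (-19.4087,-4.0622)
T_A = V + ((C−V)·d_A)·d_A = V + 3.0990·d_A = (-20.7376,-18.2750)
T_B = V + ((C−V)·d_B)·d_B = V + 3.0990·d_B = (-26.5114,-16.4445)
sweep = 180° − θ = 24.4975°

center=(-19.4087,-4.0622) T_A=(-20.7376,-18.2750) T_B=(-26.5114,-16.4445) sweep=24.4975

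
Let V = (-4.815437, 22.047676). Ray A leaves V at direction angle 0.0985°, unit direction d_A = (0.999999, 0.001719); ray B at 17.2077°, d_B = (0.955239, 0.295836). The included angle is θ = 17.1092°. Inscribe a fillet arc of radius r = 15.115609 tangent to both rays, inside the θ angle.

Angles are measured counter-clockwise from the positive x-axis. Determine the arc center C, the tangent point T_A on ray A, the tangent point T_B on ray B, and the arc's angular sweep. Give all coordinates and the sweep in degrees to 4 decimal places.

center=(95.6442,37.3360) T_A=(95.6702,22.2204) T_B=(91.1724,51.7750) sweep=162.8908

bisector direction at 8.6531° = (0.988617,0.150452)
center distance |VC| = r/sin(θ/2) = 15.115609/sin(8.5546°) = 101.616292
C = V + |VC|·bis = (95.6442,37.3360)
T_A = V + ((C−V)·d_A)·d_A = V + 100.4858·d_A = (95.6702,22.2204)
T_B = V + ((C−V)·d_B)·d_B = V + 100.4858·d_B = (91.1724,51.7750)
sweep = 180° − θ = 162.8908°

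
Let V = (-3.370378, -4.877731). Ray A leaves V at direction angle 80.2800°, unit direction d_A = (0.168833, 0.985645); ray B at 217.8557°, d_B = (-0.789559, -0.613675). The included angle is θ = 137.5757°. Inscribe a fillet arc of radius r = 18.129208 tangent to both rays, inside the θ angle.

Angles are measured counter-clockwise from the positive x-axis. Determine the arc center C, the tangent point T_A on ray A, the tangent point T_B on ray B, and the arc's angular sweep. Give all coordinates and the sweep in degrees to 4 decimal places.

bisector direction at 149.0679° = (-0.857777,0.514023)
center distance |VC| = r/sin(θ/2) = 18.129208/sin(68.7879°) = 19.446784
C = V + |VC|·bis = (-20.0514,5.1184)
T_A = V + ((C−V)·d_A)·d_A = V + 7.0363·d_A = (-2.1824,2.0575)
T_B = V + ((C−V)·d_B)·d_B = V + 7.0363·d_B = (-8.9259,-9.1957)
sweep = 180° − θ = 42.4243°

center=(-20.0514,5.1184) T_A=(-2.1824,2.0575) T_B=(-8.9259,-9.1957) sweep=42.4243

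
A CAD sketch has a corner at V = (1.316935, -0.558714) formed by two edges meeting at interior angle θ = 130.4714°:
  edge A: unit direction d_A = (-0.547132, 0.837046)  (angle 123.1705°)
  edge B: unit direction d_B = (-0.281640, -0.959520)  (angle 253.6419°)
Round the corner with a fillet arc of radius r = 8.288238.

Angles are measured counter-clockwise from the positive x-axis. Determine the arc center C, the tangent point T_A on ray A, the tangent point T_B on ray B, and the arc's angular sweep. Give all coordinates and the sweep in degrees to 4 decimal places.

center=(-7.7126,-1.8931) T_A=(-0.7750,2.6417) T_B=(0.2401,-4.2274) sweep=49.5286

bisector direction at 188.4062° = (-0.989257,-0.146190)
center distance |VC| = r/sin(θ/2) = 8.288238/sin(65.2357°) = 9.127627
C = V + |VC|·bis = (-7.7126,-1.8931)
T_A = V + ((C−V)·d_A)·d_A = V + 3.8234·d_A = (-0.7750,2.6417)
T_B = V + ((C−V)·d_B)·d_B = V + 3.8234·d_B = (0.2401,-4.2274)
sweep = 180° − θ = 49.5286°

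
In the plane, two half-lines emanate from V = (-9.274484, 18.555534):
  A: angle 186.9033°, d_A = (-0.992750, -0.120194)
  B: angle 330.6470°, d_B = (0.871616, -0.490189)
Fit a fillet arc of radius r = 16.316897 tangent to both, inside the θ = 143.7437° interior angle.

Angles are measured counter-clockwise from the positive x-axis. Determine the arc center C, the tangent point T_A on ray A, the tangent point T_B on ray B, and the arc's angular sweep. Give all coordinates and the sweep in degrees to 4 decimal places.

bisector direction at 258.7751° = (-0.194660,-0.980871)
center distance |VC| = r/sin(θ/2) = 16.316897/sin(71.8718°) = 17.169121
C = V + |VC|·bis = (-12.6166,1.7148)
T_A = V + ((C−V)·d_A)·d_A = V + 5.3421·d_A = (-14.5778,17.9135)
T_B = V + ((C−V)·d_B)·d_B = V + 5.3421·d_B = (-4.6183,15.9369)
sweep = 180° − θ = 36.2563°

center=(-12.6166,1.7148) T_A=(-14.5778,17.9135) T_B=(-4.6183,15.9369) sweep=36.2563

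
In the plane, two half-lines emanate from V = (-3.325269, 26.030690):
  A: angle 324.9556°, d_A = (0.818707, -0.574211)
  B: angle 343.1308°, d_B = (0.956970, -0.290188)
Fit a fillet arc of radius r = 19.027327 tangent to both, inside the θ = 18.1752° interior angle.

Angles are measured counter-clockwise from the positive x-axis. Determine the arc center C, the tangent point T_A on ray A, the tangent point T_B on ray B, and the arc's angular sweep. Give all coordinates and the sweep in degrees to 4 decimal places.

center=(104.9909,-26.6976) T_A=(94.0652,-42.2754) T_B=(110.5124,-8.4890) sweep=161.8248

bisector direction at 334.0432° = (0.899124,-0.437693)
center distance |VC| = r/sin(θ/2) = 19.027327/sin(9.0876°) = 120.468538
C = V + |VC|·bis = (104.9909,-26.6976)
T_A = V + ((C−V)·d_A)·d_A = V + 118.9564·d_A = (94.0652,-42.2754)
T_B = V + ((C−V)·d_B)·d_B = V + 118.9564·d_B = (110.5124,-8.4890)
sweep = 180° − θ = 161.8248°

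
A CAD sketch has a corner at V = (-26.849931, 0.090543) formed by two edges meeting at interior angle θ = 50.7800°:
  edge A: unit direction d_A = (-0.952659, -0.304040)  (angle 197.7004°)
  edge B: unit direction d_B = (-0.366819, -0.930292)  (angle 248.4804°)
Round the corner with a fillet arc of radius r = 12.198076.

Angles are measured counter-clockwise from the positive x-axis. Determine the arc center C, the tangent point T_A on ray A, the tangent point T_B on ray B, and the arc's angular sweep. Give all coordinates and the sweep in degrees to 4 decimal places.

bisector direction at 223.0904° = (-0.730277,-0.683151)
center distance |VC| = r/sin(θ/2) = 12.198076/sin(25.3900°) = 28.448501
C = V + |VC|·bis = (-47.6252,-19.3441)
T_A = V + ((C−V)·d_A)·d_A = V + 25.7007·d_A = (-51.3339,-7.7235)
T_B = V + ((C−V)·d_B)·d_B = V + 25.7007·d_B = (-36.2774,-23.8186)
sweep = 180° − θ = 129.2200°

center=(-47.6252,-19.3441) T_A=(-51.3339,-7.7235) T_B=(-36.2774,-23.8186) sweep=129.2200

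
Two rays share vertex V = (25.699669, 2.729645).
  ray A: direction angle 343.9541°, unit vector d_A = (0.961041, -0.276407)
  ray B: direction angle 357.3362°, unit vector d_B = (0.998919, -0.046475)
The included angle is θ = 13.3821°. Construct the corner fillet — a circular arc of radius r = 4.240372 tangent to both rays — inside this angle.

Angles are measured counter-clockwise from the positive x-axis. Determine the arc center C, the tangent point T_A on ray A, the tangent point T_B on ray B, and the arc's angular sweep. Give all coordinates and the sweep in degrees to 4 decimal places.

center=(61.6088,-3.1860) T_A=(60.4368,-7.2612) T_B=(61.8059,1.0498) sweep=166.6179

bisector direction at 350.6452° = (0.986701,-0.162548)
center distance |VC| = r/sin(θ/2) = 4.240372/sin(6.6910°) = 36.393171
C = V + |VC|·bis = (61.6088,-3.1860)
T_A = V + ((C−V)·d_A)·d_A = V + 36.1453·d_A = (60.4368,-7.2612)
T_B = V + ((C−V)·d_B)·d_B = V + 36.1453·d_B = (61.8059,1.0498)
sweep = 180° − θ = 166.6179°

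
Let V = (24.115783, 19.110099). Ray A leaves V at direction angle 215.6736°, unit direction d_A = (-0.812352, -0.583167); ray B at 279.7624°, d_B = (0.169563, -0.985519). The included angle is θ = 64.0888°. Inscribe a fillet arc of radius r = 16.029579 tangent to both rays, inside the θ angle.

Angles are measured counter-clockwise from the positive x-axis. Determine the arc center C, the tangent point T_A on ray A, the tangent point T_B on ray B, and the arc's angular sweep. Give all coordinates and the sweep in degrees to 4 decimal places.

center=(12.6606,-8.8456) T_A=(3.3127,4.1761) T_B=(28.4580,-6.1276) sweep=115.9112

bisector direction at 247.7180° = (-0.379165,-0.925329)
center distance |VC| = r/sin(θ/2) = 16.029579/sin(32.0444°) = 30.211639
C = V + |VC|·bis = (12.6606,-8.8456)
T_A = V + ((C−V)·d_A)·d_A = V + 25.6085·d_A = (3.3127,4.1761)
T_B = V + ((C−V)·d_B)·d_B = V + 25.6085·d_B = (28.4580,-6.1276)
sweep = 180° − θ = 115.9112°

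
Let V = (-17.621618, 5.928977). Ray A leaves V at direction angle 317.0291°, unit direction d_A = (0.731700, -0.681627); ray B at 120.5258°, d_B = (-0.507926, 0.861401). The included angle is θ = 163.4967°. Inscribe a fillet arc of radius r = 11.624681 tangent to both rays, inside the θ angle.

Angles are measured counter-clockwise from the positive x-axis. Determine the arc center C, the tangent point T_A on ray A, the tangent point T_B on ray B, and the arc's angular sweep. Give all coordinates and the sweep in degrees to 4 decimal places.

center=(-8.4644,13.2856) T_A=(-16.3881,4.7799) T_B=(-18.4779,7.3812) sweep=16.5033

bisector direction at 38.7775° = (0.779585,0.626297)
center distance |VC| = r/sin(θ/2) = 11.624681/sin(81.7484°) = 11.746287
C = V + |VC|·bis = (-8.4644,13.2856)
T_A = V + ((C−V)·d_A)·d_A = V + 1.6858·d_A = (-16.3881,4.7799)
T_B = V + ((C−V)·d_B)·d_B = V + 1.6858·d_B = (-18.4779,7.3812)
sweep = 180° − θ = 16.5033°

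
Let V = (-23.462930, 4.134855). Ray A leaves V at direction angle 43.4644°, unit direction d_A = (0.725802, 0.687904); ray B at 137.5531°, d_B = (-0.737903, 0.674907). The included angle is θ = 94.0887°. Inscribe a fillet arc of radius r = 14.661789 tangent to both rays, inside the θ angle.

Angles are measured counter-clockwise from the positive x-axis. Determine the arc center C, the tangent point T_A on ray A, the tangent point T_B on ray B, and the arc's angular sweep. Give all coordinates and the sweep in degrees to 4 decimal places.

center=(-23.6408,24.1671) T_A=(-13.5549,13.5255) T_B=(-33.5361,13.3481) sweep=85.9113

bisector direction at 90.5088° = (-0.008879,0.999961)
center distance |VC| = r/sin(θ/2) = 14.661789/sin(47.0444°) = 20.033013
C = V + |VC|·bis = (-23.6408,24.1671)
T_A = V + ((C−V)·d_A)·d_A = V + 13.6511·d_A = (-13.5549,13.5255)
T_B = V + ((C−V)·d_B)·d_B = V + 13.6511·d_B = (-33.5361,13.3481)
sweep = 180° − θ = 85.9113°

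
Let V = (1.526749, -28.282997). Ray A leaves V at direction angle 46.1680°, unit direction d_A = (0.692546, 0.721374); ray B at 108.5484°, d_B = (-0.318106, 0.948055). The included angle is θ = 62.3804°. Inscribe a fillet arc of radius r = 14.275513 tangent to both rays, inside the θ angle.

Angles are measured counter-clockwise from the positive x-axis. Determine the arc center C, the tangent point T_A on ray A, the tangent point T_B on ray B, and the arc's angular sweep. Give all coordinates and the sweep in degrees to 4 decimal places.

center=(7.5595,-1.3860) T_A=(17.8575,-11.2724) T_B=(-5.9744,-5.9271) sweep=117.6196

bisector direction at 77.3582° = (0.218855,0.975757)
center distance |VC| = r/sin(θ/2) = 14.275513/sin(31.1902°) = 27.565254
C = V + |VC|·bis = (7.5595,-1.3860)
T_A = V + ((C−V)·d_A)·d_A = V + 23.5808·d_A = (17.8575,-11.2724)
T_B = V + ((C−V)·d_B)·d_B = V + 23.5808·d_B = (-5.9744,-5.9271)
sweep = 180° − θ = 117.6196°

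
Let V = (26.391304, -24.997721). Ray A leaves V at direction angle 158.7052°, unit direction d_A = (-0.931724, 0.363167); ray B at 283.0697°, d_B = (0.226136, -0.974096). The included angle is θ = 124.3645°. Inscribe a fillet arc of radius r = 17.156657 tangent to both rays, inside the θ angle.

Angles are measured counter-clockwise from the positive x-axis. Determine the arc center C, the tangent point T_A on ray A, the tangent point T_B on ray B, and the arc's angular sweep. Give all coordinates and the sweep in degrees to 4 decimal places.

bisector direction at 220.8875° = (-0.755997,-0.654575)
center distance |VC| = r/sin(θ/2) = 17.156657/sin(62.1823°) = 19.398406
C = V + |VC|·bis = (11.7262,-37.6954)
T_A = V + ((C−V)·d_A)·d_A = V + 9.0525·d_A = (17.9569,-21.7102)
T_B = V + ((C−V)·d_B)·d_B = V + 9.0525·d_B = (28.4384,-33.8157)
sweep = 180° − θ = 55.6355°

center=(11.7262,-37.6954) T_A=(17.9569,-21.7102) T_B=(28.4384,-33.8157) sweep=55.6355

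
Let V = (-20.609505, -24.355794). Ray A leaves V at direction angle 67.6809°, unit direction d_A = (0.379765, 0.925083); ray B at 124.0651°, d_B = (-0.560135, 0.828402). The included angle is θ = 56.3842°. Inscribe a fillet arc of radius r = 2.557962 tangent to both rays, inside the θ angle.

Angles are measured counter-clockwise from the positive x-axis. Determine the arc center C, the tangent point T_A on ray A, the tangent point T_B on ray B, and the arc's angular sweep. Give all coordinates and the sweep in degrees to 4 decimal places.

center=(-21.1635,-18.9697) T_A=(-18.7972,-19.9412) T_B=(-23.2826,-20.4025) sweep=123.6158

bisector direction at 95.8730° = (-0.102324,0.994751)
center distance |VC| = r/sin(θ/2) = 2.557962/sin(28.1921°) = 5.414487
C = V + |VC|·bis = (-21.1635,-18.9697)
T_A = V + ((C−V)·d_A)·d_A = V + 4.7722·d_A = (-18.7972,-19.9412)
T_B = V + ((C−V)·d_B)·d_B = V + 4.7722·d_B = (-23.2826,-20.4025)
sweep = 180° − θ = 123.6158°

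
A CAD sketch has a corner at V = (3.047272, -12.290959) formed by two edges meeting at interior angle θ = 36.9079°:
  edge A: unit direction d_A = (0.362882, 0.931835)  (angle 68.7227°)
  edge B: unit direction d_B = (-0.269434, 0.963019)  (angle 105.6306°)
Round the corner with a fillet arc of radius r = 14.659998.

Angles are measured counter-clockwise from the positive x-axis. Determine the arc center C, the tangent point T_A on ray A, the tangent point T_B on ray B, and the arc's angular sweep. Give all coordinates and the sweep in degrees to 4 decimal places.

bisector direction at 87.1767° = (0.049257,0.998786)
center distance |VC| = r/sin(θ/2) = 14.659998/sin(18.4539°) = 46.312910
C = V + |VC|·bis = (5.3285,33.9657)
T_A = V + ((C−V)·d_A)·d_A = V + 43.9314·d_A = (18.9892,28.6459)
T_B = V + ((C−V)·d_B)·d_B = V + 43.9314·d_B = (-8.7894,30.0158)
sweep = 180° − θ = 143.0921°

center=(5.3285,33.9657) T_A=(18.9892,28.6459) T_B=(-8.7894,30.0158) sweep=143.0921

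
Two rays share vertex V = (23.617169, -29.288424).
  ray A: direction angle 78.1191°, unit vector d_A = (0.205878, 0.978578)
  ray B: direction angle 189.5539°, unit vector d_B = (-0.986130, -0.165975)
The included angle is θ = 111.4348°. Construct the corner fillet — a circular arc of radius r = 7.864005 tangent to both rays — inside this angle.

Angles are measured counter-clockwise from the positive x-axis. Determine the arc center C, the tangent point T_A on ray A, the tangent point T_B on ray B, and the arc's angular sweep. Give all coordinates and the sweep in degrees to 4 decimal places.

center=(17.0253,-22.4233) T_A=(24.7209,-24.0423) T_B=(18.3306,-30.1782) sweep=68.5652

bisector direction at 133.8365° = (-0.692603,0.721319)
center distance |VC| = r/sin(θ/2) = 7.864005/sin(55.7174°) = 9.517483
C = V + |VC|·bis = (17.0253,-22.4233)
T_A = V + ((C−V)·d_A)·d_A = V + 5.3610·d_A = (24.7209,-24.0423)
T_B = V + ((C−V)·d_B)·d_B = V + 5.3610·d_B = (18.3306,-30.1782)
sweep = 180° − θ = 68.5652°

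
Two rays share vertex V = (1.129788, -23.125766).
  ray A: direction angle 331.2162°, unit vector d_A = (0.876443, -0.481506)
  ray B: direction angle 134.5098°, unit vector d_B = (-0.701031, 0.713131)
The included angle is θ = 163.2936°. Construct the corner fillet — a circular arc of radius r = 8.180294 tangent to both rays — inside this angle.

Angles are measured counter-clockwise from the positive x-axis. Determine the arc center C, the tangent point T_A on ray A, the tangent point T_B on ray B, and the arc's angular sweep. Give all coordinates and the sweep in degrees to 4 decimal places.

center=(6.1214,-16.5346) T_A=(2.1825,-23.7041) T_B=(0.2878,-22.2692) sweep=16.7064

bisector direction at 52.8630° = (0.603723,0.797194)
center distance |VC| = r/sin(θ/2) = 8.180294/sin(81.6468°) = 8.268007
C = V + |VC|·bis = (6.1214,-16.5346)
T_A = V + ((C−V)·d_A)·d_A = V + 1.2011·d_A = (2.1825,-23.7041)
T_B = V + ((C−V)·d_B)·d_B = V + 1.2011·d_B = (0.2878,-22.2692)
sweep = 180° − θ = 16.7064°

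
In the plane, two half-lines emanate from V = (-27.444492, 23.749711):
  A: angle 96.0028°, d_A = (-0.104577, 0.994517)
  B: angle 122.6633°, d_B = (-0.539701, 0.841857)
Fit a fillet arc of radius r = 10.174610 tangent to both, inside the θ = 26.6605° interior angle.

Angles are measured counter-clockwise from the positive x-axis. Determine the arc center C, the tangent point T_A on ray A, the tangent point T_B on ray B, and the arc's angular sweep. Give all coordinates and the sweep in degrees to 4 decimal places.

center=(-42.0539,65.3906) T_A=(-31.9351,66.4546) T_B=(-50.6195,59.8993) sweep=153.3395

bisector direction at 109.3330° = (-0.331059,0.943610)
center distance |VC| = r/sin(θ/2) = 10.174610/sin(13.3302°) = 44.129317
C = V + |VC|·bis = (-42.0539,65.3906)
T_A = V + ((C−V)·d_A)·d_A = V + 42.9404·d_A = (-31.9351,66.4546)
T_B = V + ((C−V)·d_B)·d_B = V + 42.9404·d_B = (-50.6195,59.8993)
sweep = 180° − θ = 153.3395°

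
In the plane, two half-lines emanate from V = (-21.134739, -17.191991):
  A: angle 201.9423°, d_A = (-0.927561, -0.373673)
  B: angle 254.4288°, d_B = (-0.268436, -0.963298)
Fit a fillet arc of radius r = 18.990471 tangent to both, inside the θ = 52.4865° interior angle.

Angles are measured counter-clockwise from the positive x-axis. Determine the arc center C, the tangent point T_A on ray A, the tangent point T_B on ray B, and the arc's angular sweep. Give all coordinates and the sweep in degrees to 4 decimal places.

bisector direction at 228.1855° = (-0.666720,-0.745308)
center distance |VC| = r/sin(θ/2) = 18.990471/sin(26.2432°) = 42.947083
C = V + |VC|·bis = (-49.7684,-49.2008)
T_A = V + ((C−V)·d_A)·d_A = V + 38.5203·d_A = (-56.8647,-31.5860)
T_B = V + ((C−V)·d_B)·d_B = V + 38.5203·d_B = (-31.4750,-54.2985)
sweep = 180° − θ = 127.5135°

center=(-49.7684,-49.2008) T_A=(-56.8647,-31.5860) T_B=(-31.4750,-54.2985) sweep=127.5135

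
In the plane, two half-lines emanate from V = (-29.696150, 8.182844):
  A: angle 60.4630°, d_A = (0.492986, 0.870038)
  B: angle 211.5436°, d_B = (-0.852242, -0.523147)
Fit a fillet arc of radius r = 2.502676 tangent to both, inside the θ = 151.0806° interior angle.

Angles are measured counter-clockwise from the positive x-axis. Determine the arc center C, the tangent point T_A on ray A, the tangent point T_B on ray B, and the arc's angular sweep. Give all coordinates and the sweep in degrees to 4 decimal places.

center=(-31.5554,9.9781) T_A=(-29.3780,8.7443) T_B=(-30.2462,7.8452) sweep=28.9194

bisector direction at 136.0033° = (-0.719380,0.694617)
center distance |VC| = r/sin(θ/2) = 2.502676/sin(75.5403°) = 2.584545
C = V + |VC|·bis = (-31.5554,9.9781)
T_A = V + ((C−V)·d_A)·d_A = V + 0.6454·d_A = (-29.3780,8.7443)
T_B = V + ((C−V)·d_B)·d_B = V + 0.6454·d_B = (-30.2462,7.8452)
sweep = 180° − θ = 28.9194°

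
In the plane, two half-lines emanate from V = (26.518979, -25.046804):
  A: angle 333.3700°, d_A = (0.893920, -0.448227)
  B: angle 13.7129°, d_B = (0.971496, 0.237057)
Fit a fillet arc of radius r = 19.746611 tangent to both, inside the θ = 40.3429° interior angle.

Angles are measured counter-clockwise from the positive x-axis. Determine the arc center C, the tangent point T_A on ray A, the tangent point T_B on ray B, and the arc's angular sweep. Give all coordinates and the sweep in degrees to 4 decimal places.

bisector direction at 353.5415° = (0.993653,-0.112484)
center distance |VC| = r/sin(θ/2) = 19.746611/sin(20.1715°) = 57.264686
C = V + |VC|·bis = (83.4202,-31.4882)
T_A = V + ((C−V)·d_A)·d_A = V + 53.7524·d_A = (74.5693,-49.1401)
T_B = V + ((C−V)·d_B)·d_B = V + 53.7524·d_B = (78.7392,-12.3044)
sweep = 180° − θ = 139.6571°

center=(83.4202,-31.4882) T_A=(74.5693,-49.1401) T_B=(78.7392,-12.3044) sweep=139.6571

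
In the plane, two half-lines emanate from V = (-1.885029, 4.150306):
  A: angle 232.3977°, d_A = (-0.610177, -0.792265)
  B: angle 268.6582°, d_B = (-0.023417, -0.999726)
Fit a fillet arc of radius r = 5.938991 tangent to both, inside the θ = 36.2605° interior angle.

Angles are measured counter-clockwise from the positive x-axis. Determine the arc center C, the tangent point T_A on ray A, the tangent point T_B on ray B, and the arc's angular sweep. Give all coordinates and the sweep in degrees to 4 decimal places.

bisector direction at 250.5280° = (-0.333347,-0.942804)
center distance |VC| = r/sin(θ/2) = 5.938991/sin(18.1303°) = 19.085497
C = V + |VC|·bis = (-8.2471,-13.8436)
T_A = V + ((C−V)·d_A)·d_A = V + 18.1379·d_A = (-12.9524,-10.2197)
T_B = V + ((C−V)·d_B)·d_B = V + 18.1379·d_B = (-2.3098,-13.9827)
sweep = 180° − θ = 143.7395°

center=(-8.2471,-13.8436) T_A=(-12.9524,-10.2197) T_B=(-2.3098,-13.9827) sweep=143.7395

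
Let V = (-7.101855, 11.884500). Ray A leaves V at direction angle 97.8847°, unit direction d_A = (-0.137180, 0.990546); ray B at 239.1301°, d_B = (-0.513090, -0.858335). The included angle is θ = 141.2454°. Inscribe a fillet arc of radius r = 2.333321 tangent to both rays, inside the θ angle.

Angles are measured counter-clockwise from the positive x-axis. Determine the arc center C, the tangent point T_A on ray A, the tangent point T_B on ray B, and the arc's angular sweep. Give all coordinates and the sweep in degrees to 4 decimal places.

bisector direction at 168.5074° = (-0.979950,0.199241)
center distance |VC| = r/sin(θ/2) = 2.333321/sin(70.6227°) = 2.473430
C = V + |VC|·bis = (-9.5257,12.3773)
T_A = V + ((C−V)·d_A)·d_A = V + 0.8207·d_A = (-7.2144,12.6974)
T_B = V + ((C−V)·d_B)·d_B = V + 0.8207·d_B = (-7.5229,11.1801)
sweep = 180° − θ = 38.7546°

center=(-9.5257,12.3773) T_A=(-7.2144,12.6974) T_B=(-7.5229,11.1801) sweep=38.7546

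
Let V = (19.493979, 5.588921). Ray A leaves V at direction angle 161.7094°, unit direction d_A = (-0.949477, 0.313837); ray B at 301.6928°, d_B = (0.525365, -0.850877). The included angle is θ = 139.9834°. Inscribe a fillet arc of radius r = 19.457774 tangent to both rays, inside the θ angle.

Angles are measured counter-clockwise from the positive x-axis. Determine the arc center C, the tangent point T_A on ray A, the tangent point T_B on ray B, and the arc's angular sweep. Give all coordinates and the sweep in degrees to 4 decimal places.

bisector direction at 231.7011° = (-0.619764,-0.784788)
center distance |VC| = r/sin(θ/2) = 19.457774/sin(69.9917°) = 20.707623
C = V + |VC|·bis = (6.6601,-10.6622)
T_A = V + ((C−V)·d_A)·d_A = V + 7.0852·d_A = (12.7667,7.8125)
T_B = V + ((C−V)·d_B)·d_B = V + 7.0852·d_B = (23.2163,-0.4398)
sweep = 180° − θ = 40.0166°

center=(6.6601,-10.6622) T_A=(12.7667,7.8125) T_B=(23.2163,-0.4398) sweep=40.0166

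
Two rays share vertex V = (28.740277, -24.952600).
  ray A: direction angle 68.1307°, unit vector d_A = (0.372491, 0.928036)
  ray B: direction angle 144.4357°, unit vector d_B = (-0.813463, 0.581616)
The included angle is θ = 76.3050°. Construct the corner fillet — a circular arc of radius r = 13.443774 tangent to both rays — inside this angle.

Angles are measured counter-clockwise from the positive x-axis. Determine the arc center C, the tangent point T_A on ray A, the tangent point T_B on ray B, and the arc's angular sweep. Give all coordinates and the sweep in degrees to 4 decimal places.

bisector direction at 106.2832° = (-0.280385,0.959888)
center distance |VC| = r/sin(θ/2) = 13.443774/sin(38.1525°) = 21.762248
C = V + |VC|·bis = (22.6385,-4.0633)
T_A = V + ((C−V)·d_A)·d_A = V + 17.1132·d_A = (35.1148,-9.0710)
T_B = V + ((C−V)·d_B)·d_B = V + 17.1132·d_B = (14.8193,-14.9993)
sweep = 180° − θ = 103.6950°

center=(22.6385,-4.0633) T_A=(35.1148,-9.0710) T_B=(14.8193,-14.9993) sweep=103.6950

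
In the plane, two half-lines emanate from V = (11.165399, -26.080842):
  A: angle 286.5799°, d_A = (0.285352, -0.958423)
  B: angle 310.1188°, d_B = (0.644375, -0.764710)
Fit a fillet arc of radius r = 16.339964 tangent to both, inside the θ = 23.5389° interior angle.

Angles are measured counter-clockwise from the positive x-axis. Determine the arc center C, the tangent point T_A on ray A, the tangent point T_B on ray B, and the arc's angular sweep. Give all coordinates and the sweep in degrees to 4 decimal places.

bisector direction at 298.3494° = (0.474846,-0.880069)
center distance |VC| = r/sin(θ/2) = 16.339964/sin(11.7695°) = 80.108036
C = V + |VC|·bis = (49.2044,-96.5814)
T_A = V + ((C−V)·d_A)·d_A = V + 78.4239·d_A = (33.5438,-101.2441)
T_B = V + ((C−V)·d_B)·d_B = V + 78.4239·d_B = (61.6997,-86.0524)
sweep = 180° − θ = 156.4611°

center=(49.2044,-96.5814) T_A=(33.5438,-101.2441) T_B=(61.6997,-86.0524) sweep=156.4611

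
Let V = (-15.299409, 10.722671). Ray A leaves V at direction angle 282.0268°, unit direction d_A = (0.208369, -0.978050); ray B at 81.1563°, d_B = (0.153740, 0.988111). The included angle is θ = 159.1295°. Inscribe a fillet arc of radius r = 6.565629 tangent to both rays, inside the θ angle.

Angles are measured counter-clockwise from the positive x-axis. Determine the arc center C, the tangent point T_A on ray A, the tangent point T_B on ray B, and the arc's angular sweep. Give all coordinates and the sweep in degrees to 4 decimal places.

bisector direction at 1.5915° = (0.999614,0.027774)
center distance |VC| = r/sin(θ/2) = 6.565629/sin(79.5648°) = 6.676049
C = V + |VC|·bis = (-8.6259,10.9081)
T_A = V + ((C−V)·d_A)·d_A = V + 1.2092·d_A = (-15.0475,9.5400)
T_B = V + ((C−V)·d_B)·d_B = V + 1.2092·d_B = (-15.1135,11.9175)
sweep = 180° − θ = 20.8705°

center=(-8.6259,10.9081) T_A=(-15.0475,9.5400) T_B=(-15.1135,11.9175) sweep=20.8705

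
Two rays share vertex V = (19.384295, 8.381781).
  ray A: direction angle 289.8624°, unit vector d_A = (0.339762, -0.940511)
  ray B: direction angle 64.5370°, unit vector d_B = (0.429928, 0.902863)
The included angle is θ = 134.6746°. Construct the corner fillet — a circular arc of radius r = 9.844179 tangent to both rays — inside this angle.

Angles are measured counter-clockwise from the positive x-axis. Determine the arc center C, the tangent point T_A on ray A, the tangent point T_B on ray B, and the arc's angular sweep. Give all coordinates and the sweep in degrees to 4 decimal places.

bisector direction at 357.1997° = (0.998806,-0.048855)
center distance |VC| = r/sin(θ/2) = 9.844179/sin(67.3373°) = 10.667853
C = V + |VC|·bis = (30.0394,7.8606)
T_A = V + ((C−V)·d_A)·d_A = V + 4.1104·d_A = (20.7808,4.5159)
T_B = V + ((C−V)·d_B)·d_B = V + 4.1104·d_B = (21.1515,12.0929)
sweep = 180° − θ = 45.3254°

center=(30.0394,7.8606) T_A=(20.7808,4.5159) T_B=(21.1515,12.0929) sweep=45.3254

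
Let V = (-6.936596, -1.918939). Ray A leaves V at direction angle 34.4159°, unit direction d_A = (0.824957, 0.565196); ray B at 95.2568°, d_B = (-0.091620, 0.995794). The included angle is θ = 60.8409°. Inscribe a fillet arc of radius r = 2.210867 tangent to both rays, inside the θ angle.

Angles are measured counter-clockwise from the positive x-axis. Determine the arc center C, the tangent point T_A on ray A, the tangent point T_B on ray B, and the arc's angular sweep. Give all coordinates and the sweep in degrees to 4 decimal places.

bisector direction at 64.8364° = (0.425205,0.905097)
center distance |VC| = r/sin(θ/2) = 2.210867/sin(30.4204°) = 4.366355
C = V + |VC|·bis = (-5.0800,2.0330)
T_A = V + ((C−V)·d_A)·d_A = V + 3.7653·d_A = (-3.8304,0.2092)
T_B = V + ((C−V)·d_B)·d_B = V + 3.7653·d_B = (-7.2816,1.8305)
sweep = 180° − θ = 119.1591°

center=(-5.0800,2.0330) T_A=(-3.8304,0.2092) T_B=(-7.2816,1.8305) sweep=119.1591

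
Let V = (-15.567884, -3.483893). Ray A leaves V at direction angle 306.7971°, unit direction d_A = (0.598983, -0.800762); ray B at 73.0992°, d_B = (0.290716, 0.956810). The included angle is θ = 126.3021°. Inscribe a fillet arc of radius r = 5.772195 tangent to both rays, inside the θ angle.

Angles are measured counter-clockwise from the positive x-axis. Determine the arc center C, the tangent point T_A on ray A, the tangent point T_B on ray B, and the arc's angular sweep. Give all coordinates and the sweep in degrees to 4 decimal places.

center=(-9.1955,-2.3662) T_A=(-13.8177,-5.8237) T_B=(-14.7184,-0.6882) sweep=53.6979

bisector direction at 9.9481° = (0.984964,0.172757)
center distance |VC| = r/sin(θ/2) = 5.772195/sin(63.1510°) = 6.469618
C = V + |VC|·bis = (-9.1955,-2.3662)
T_A = V + ((C−V)·d_A)·d_A = V + 2.9219·d_A = (-13.8177,-5.8237)
T_B = V + ((C−V)·d_B)·d_B = V + 2.9219·d_B = (-14.7184,-0.6882)
sweep = 180° − θ = 53.6979°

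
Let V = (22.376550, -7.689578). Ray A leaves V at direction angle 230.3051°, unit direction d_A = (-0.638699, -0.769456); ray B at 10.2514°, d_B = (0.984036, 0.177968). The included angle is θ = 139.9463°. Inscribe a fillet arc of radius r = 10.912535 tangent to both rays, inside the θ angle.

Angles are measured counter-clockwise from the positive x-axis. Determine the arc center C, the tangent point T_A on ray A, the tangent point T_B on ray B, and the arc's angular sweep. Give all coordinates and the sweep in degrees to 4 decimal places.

center=(28.2328,-17.7200) T_A=(19.8360,-10.7502) T_B=(26.2907,-6.9817) sweep=40.0537

bisector direction at 300.2783° = (0.504200,-0.863587)
center distance |VC| = r/sin(θ/2) = 10.912535/sin(69.9732°) = 11.614860
C = V + |VC|·bis = (28.2328,-17.7200)
T_A = V + ((C−V)·d_A)·d_A = V + 3.9776·d_A = (19.8360,-10.7502)
T_B = V + ((C−V)·d_B)·d_B = V + 3.9776·d_B = (26.2907,-6.9817)
sweep = 180° − θ = 40.0537°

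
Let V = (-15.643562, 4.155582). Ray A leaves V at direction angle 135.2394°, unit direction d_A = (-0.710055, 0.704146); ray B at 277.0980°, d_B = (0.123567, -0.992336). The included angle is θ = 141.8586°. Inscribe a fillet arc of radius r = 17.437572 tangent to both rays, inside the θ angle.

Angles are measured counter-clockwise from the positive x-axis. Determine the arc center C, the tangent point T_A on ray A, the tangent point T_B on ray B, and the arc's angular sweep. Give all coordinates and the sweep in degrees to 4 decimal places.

center=(-32.2026,-3.9812) T_A=(-19.9240,8.4004) T_B=(-14.8987,-1.8265) sweep=38.1414

bisector direction at 206.1687° = (-0.897499,-0.441016)
center distance |VC| = r/sin(θ/2) = 17.437572/sin(70.9293°) = 18.450190
C = V + |VC|·bis = (-32.2026,-3.9812)
T_A = V + ((C−V)·d_A)·d_A = V + 6.0283·d_A = (-19.9240,8.4004)
T_B = V + ((C−V)·d_B)·d_B = V + 6.0283·d_B = (-14.8987,-1.8265)
sweep = 180° − θ = 38.1414°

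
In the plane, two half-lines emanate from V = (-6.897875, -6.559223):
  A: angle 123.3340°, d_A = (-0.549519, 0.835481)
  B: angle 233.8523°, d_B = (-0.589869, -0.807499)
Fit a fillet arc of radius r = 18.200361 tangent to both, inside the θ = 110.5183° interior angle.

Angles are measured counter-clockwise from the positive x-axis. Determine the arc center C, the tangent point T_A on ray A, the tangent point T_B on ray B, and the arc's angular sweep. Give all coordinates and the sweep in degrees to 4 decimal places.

bisector direction at 178.5932° = (-0.999699,0.024552)
center distance |VC| = r/sin(θ/2) = 18.200361/sin(55.2591°) = 22.148619
C = V + |VC|·bis = (-29.0398,-6.0154)
T_A = V + ((C−V)·d_A)·d_A = V + 12.6217·d_A = (-13.8338,3.9860)
T_B = V + ((C−V)·d_B)·d_B = V + 12.6217·d_B = (-14.3430,-16.7513)
sweep = 180° − θ = 69.4817°

center=(-29.0398,-6.0154) T_A=(-13.8338,3.9860) T_B=(-14.3430,-16.7513) sweep=69.4817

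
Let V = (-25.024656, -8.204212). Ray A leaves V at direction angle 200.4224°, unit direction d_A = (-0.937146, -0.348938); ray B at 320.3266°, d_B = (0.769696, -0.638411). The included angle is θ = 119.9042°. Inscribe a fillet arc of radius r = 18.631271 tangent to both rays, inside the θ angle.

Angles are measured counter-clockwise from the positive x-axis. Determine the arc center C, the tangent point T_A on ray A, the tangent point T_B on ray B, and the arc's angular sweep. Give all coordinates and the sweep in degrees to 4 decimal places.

center=(-28.6236,-29.4251) T_A=(-35.1248,-11.9649) T_B=(-16.7292,-15.0847) sweep=60.0958

bisector direction at 260.3745° = (-0.167208,-0.985922)
center distance |VC| = r/sin(θ/2) = 18.631271/sin(59.9521°) = 21.523935
C = V + |VC|·bis = (-28.6236,-29.4251)
T_A = V + ((C−V)·d_A)·d_A = V + 10.7775·d_A = (-35.1248,-11.9649)
T_B = V + ((C−V)·d_B)·d_B = V + 10.7775·d_B = (-16.7292,-15.0847)
sweep = 180° − θ = 60.0958°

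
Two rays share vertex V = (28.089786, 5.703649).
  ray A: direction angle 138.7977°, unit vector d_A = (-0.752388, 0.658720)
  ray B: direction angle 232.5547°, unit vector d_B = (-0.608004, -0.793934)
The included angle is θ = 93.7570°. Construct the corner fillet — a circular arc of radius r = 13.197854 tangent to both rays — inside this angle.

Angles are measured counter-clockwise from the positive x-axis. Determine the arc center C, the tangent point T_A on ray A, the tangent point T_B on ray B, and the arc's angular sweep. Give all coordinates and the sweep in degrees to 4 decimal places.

bisector direction at 185.6762° = (-0.995097,-0.098906)
center distance |VC| = r/sin(θ/2) = 13.197854/sin(46.8785°) = 18.081585
C = V + |VC|·bis = (10.0969,3.9153)
T_A = V + ((C−V)·d_A)·d_A = V + 12.3596·d_A = (18.7905,13.8452)
T_B = V + ((C−V)·d_B)·d_B = V + 12.3596·d_B = (20.5751,-4.1091)
sweep = 180° − θ = 86.2430°

center=(10.0969,3.9153) T_A=(18.7905,13.8452) T_B=(20.5751,-4.1091) sweep=86.2430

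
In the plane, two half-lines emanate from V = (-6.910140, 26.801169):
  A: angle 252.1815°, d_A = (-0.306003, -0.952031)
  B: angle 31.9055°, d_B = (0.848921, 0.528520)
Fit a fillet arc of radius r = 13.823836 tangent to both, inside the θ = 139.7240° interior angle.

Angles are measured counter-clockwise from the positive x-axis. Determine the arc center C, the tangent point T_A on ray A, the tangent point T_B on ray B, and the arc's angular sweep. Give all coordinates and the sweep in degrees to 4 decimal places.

center=(4.6994,17.7450) T_A=(-8.4613,21.9751) T_B=(-2.6068,29.4803) sweep=40.2760

bisector direction at 322.0435° = (0.788478,-0.615063)
center distance |VC| = r/sin(θ/2) = 13.823836/sin(69.8620°) = 14.723969
C = V + |VC|·bis = (4.6994,17.7450)
T_A = V + ((C−V)·d_A)·d_A = V + 5.0692·d_A = (-8.4613,21.9751)
T_B = V + ((C−V)·d_B)·d_B = V + 5.0692·d_B = (-2.6068,29.4803)
sweep = 180° − θ = 40.2760°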